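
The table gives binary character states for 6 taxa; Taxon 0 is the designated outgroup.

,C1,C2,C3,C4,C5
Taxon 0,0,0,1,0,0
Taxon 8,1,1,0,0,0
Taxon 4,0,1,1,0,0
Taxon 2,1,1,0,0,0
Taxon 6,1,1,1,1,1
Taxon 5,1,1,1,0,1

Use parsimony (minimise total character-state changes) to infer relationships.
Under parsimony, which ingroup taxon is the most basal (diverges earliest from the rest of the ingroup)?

Character polarity is set by the outgroup: the derived state is whichever differs from the outgroup's state, so for C3 the derived state is '0', and for the remaining characters it is '1'.
Only Taxon 2, Taxon 5, Taxon 6, and Taxon 8 show the derived state '1' for C1, supporting them as a clade.
C2 (derived state '1') is shared by all ingroup taxa — unites the whole ingroup.
C3: derived state '0' in Taxon 2 and Taxon 8 only — synapomorphy for {Taxon 2, Taxon 8}.
C4 (derived state '1') is unique to Taxon 6 (autapomorphy; uninformative for grouping).
C5 (derived state '1') is shared by Taxon 5 and Taxon 6 — a synapomorphy uniting that clade.
Most parsimonious ingroup topology: (((Taxon 8,Taxon 2),(Taxon 6,Taxon 5)),Taxon 4).
Taxon 4 is sister to the clade containing all other ingroup taxa, so it is the earliest-diverging (most basal) ingroup lineage.

Taxon 4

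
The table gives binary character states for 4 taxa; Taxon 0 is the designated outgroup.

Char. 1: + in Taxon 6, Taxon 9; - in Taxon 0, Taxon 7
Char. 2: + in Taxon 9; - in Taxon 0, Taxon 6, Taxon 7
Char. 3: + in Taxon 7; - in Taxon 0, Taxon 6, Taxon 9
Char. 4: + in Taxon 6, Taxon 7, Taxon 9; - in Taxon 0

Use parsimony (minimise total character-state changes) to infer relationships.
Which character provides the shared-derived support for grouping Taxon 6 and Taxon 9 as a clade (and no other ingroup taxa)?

The outgroup has state '-' for every character, so '+' is the derived state throughout.
Char. 1 (derived state '+') is shared by Taxon 6 and Taxon 9 — a synapomorphy uniting that clade.
Char. 2 (derived state '+') is unique to Taxon 9 (autapomorphy; uninformative for grouping).
Char. 3: derived state '+' in Taxon 7 only — an autapomorphy, so it tells us nothing about relationships among taxa.
All ingroup taxa share the derived state '+' for Char. 4; it defines the ingroup but does not resolve relationships within it.
Most parsimonious ingroup topology: ((Taxon 6,Taxon 9),Taxon 7).
The clade {Taxon 6, Taxon 9} is supported by Char. 1: its derived state '+' occurs in exactly those taxa and in no other taxon (including the outgroup).

Char. 1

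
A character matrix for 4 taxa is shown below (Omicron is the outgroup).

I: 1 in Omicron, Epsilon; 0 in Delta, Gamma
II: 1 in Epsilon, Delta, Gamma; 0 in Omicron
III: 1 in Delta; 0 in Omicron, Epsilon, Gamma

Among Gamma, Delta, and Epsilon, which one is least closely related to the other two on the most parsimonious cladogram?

Epsilon

Character polarity is set by the outgroup: the derived state is whichever differs from the outgroup's state, so for I the derived state is '0', and for the remaining characters it is '1'.
I: derived state '0' in Delta and Gamma only — synapomorphy for {Delta, Gamma}.
II (derived state '1') is shared by all ingroup taxa — unites the whole ingroup.
III (derived state '1') is unique to Delta (autapomorphy; uninformative for grouping).
Most parsimonious ingroup topology: (Epsilon,(Delta,Gamma)).
Delta and Gamma share a more recent common ancestor with each other than either does with Epsilon, so Epsilon is the least closely related of the three.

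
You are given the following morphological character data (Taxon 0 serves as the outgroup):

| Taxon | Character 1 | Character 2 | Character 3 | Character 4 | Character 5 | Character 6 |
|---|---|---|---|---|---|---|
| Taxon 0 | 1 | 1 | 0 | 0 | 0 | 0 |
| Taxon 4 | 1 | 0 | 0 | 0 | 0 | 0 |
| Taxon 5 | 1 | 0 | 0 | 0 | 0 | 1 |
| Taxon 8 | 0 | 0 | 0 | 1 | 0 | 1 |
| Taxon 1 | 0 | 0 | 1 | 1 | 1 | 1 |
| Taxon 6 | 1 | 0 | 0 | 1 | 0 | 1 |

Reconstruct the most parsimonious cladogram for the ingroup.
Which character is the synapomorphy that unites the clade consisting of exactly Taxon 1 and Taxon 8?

Character 1

Character polarity is set by the outgroup: the derived state is whichever differs from the outgroup's state, so for Character 1, Character 2 the derived state is '0', and for the remaining characters it is '1'.
Character 1 (derived state '0') is shared by Taxon 1 and Taxon 8 — a synapomorphy uniting that clade.
All ingroup taxa share the derived state '0' for Character 2; it defines the ingroup but does not resolve relationships within it.
Character 3 (derived state '1') is unique to Taxon 1 (autapomorphy; uninformative for grouping).
Character 4: derived state '1' in Taxon 1, Taxon 6, and Taxon 8 only — synapomorphy for {Taxon 1, Taxon 6, Taxon 8}.
Character 5: derived state '1' in Taxon 1 only — an autapomorphy, so it tells us nothing about relationships among taxa.
Character 6 (derived state '1') is shared by Taxon 1, Taxon 5, Taxon 6, and Taxon 8 — a synapomorphy uniting that clade.
Most parsimonious ingroup topology: (Taxon 4,(Taxon 5,((Taxon 8,Taxon 1),Taxon 6))).
The clade {Taxon 1, Taxon 8} is supported by Character 1: its derived state '0' occurs in exactly those taxa and in no other taxon (including the outgroup).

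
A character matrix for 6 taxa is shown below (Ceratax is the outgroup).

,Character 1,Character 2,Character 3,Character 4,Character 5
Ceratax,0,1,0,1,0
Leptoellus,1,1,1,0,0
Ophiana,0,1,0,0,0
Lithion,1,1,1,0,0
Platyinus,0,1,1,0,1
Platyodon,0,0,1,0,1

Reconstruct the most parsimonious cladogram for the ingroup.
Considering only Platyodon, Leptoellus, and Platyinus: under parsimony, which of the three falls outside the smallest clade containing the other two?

Character polarity is set by the outgroup: the derived state is whichever differs from the outgroup's state, so for Character 2, Character 4 the derived state is '0', and for the remaining characters it is '1'.
Only Leptoellus and Lithion show the derived state '1' for Character 1, supporting them as a clade.
Character 2: derived state '0' in Platyodon only — an autapomorphy, so it tells us nothing about relationships among taxa.
Character 3: derived state '1' in Leptoellus, Lithion, Platyinus, and Platyodon only — synapomorphy for {Leptoellus, Lithion, Platyinus, Platyodon}.
Character 4 (derived state '0') is shared by all ingroup taxa — unites the whole ingroup.
Character 5: derived state '1' in Platyinus and Platyodon only — synapomorphy for {Platyinus, Platyodon}.
Most parsimonious ingroup topology: (((Platyinus,Platyodon),(Leptoellus,Lithion)),Ophiana).
Platyodon and Platyinus share a more recent common ancestor with each other than either does with Leptoellus, so Leptoellus is the least closely related of the three.

Leptoellus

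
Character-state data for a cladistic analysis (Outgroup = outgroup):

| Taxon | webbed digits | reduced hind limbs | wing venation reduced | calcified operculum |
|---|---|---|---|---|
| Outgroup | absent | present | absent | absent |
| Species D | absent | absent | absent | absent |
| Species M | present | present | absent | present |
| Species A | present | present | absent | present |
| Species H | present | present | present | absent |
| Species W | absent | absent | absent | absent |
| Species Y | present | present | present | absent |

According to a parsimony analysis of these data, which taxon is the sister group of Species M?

Character polarity is set by the outgroup: the derived state is whichever differs from the outgroup's state, so for reduced hind limbs the derived state is 'absent', and for the remaining characters it is 'present'.
webbed digits: derived state 'present' in Species A, Species H, Species M, and Species Y only — synapomorphy for {Species A, Species H, Species M, Species Y}.
reduced hind limbs: derived state 'absent' in Species D and Species W only — synapomorphy for {Species D, Species W}.
wing venation reduced: derived state 'present' in Species H and Species Y only — synapomorphy for {Species H, Species Y}.
Only Species A and Species M show the derived state 'present' for calcified operculum, supporting them as a clade.
Most parsimonious ingroup topology: ((Species D,Species W),((Species M,Species A),(Species H,Species Y))).
Species M and Species A form a cherry on this tree, so they are sister taxa.

Species A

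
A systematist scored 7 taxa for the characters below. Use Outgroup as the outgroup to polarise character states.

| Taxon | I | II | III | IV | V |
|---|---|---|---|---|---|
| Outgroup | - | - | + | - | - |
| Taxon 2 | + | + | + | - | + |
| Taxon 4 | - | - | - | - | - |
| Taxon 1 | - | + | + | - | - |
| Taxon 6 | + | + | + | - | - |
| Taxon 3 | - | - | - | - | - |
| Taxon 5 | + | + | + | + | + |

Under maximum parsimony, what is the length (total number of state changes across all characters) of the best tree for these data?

5

Character polarity is set by the outgroup: the derived state is whichever differs from the outgroup's state, so for III the derived state is '-', and for the remaining characters it is '+'.
Only Taxon 2, Taxon 5, and Taxon 6 show the derived state '+' for I, supporting them as a clade.
Only Taxon 1, Taxon 2, Taxon 5, and Taxon 6 show the derived state '+' for II, supporting them as a clade.
III (derived state '-') is shared by Taxon 3 and Taxon 4 — a synapomorphy uniting that clade.
IV (derived state '+') is unique to Taxon 5 (autapomorphy; uninformative for grouping).
V (derived state '+') is shared by Taxon 2 and Taxon 5 — a synapomorphy uniting that clade.
Most parsimonious ingroup topology: ((((Taxon 2,Taxon 5),Taxon 6),Taxon 1),(Taxon 4,Taxon 3)).
Changes per character on this tree: I: 1; II: 1; III: 1; IV: 1; V: 1.
Total = 5.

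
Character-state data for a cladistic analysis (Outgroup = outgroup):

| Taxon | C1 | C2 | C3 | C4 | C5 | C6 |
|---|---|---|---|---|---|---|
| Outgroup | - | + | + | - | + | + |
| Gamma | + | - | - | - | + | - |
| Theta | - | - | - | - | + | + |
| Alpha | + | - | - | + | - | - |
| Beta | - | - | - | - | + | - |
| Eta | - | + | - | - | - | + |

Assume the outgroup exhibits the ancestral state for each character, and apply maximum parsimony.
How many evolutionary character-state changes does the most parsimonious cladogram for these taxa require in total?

7

Character polarity is set by the outgroup: the derived state is whichever differs from the outgroup's state, so for C2, C3, C5, C6 the derived state is '-', and for the remaining characters it is '+'.
C1: derived state '+' in Alpha and Gamma only — synapomorphy for {Alpha, Gamma}.
C2 (derived state '-') is shared by Alpha, Beta, Gamma, and Theta — a synapomorphy uniting that clade.
C3 (derived state '-') is shared by all ingroup taxa — unites the whole ingroup.
C4 (derived state '+') is unique to Alpha (autapomorphy; uninformative for grouping).
C5 groups Alpha and Eta, which is incompatible with the clades supported by the remaining characters; treating it as convergent (homoplasy) costs fewer steps than any alternative tree.
C6: derived state '-' in Alpha, Beta, and Gamma only — synapomorphy for {Alpha, Beta, Gamma}.
Most parsimonious ingroup topology: ((((Gamma,Alpha),Beta),Theta),Eta).
Changes per character on this tree: C1: 1; C2: 1; C3: 1; C4: 1; C5: 2; C6: 1.
Total = 7.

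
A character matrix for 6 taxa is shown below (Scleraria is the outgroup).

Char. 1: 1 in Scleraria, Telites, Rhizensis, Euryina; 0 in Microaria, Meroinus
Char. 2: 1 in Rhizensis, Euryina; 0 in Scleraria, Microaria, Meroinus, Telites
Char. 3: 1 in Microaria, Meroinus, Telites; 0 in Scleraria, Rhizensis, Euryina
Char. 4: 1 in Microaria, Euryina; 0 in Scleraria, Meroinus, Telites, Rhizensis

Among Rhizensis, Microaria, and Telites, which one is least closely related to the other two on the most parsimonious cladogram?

Character polarity is set by the outgroup: the derived state is whichever differs from the outgroup's state, so for Char. 1 the derived state is '0', and for the remaining characters it is '1'.
Char. 1: derived state '0' in Meroinus and Microaria only — synapomorphy for {Meroinus, Microaria}.
Char. 2: derived state '1' in Euryina and Rhizensis only — synapomorphy for {Euryina, Rhizensis}.
Only Meroinus, Microaria, and Telites show the derived state '1' for Char. 3, supporting them as a clade.
Char. 4 (state '1') occurs in Euryina and Microaria but conflicts with the nesting implied by the other characters — most parsimoniously interpreted as homoplasy.
Most parsimonious ingroup topology: (((Microaria,Meroinus),Telites),(Rhizensis,Euryina)).
Telites and Microaria share a more recent common ancestor with each other than either does with Rhizensis, so Rhizensis is the least closely related of the three.

Rhizensis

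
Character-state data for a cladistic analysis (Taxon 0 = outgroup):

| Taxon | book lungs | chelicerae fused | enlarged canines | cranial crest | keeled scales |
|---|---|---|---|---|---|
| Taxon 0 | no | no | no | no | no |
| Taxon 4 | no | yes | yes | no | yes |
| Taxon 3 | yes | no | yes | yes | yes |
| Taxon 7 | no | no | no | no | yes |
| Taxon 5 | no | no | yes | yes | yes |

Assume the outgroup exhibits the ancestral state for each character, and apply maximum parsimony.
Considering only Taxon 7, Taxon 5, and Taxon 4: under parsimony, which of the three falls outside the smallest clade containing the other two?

The outgroup has state 'no' for every character, so 'yes' is the derived state throughout.
book lungs: derived state 'yes' in Taxon 3 only — an autapomorphy, so it tells us nothing about relationships among taxa.
chelicerae fused (derived state 'yes') is unique to Taxon 4 (autapomorphy; uninformative for grouping).
enlarged canines (derived state 'yes') is shared by Taxon 3, Taxon 4, and Taxon 5 — a synapomorphy uniting that clade.
Only Taxon 3 and Taxon 5 show the derived state 'yes' for cranial crest, supporting them as a clade.
keeled scales (derived state 'yes') is shared by all ingroup taxa — unites the whole ingroup.
Most parsimonious ingroup topology: ((Taxon 4,(Taxon 3,Taxon 5)),Taxon 7).
Taxon 5 and Taxon 4 share a more recent common ancestor with each other than either does with Taxon 7, so Taxon 7 is the least closely related of the three.

Taxon 7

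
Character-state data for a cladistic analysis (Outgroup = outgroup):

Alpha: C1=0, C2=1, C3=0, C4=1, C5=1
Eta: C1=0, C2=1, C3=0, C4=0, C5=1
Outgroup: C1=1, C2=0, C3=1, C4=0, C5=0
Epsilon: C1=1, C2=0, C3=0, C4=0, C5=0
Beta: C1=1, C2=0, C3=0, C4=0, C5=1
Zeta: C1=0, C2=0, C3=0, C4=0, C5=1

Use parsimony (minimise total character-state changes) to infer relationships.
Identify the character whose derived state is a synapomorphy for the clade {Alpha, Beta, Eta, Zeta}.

Character polarity is set by the outgroup: the derived state is whichever differs from the outgroup's state, so for C1, C3 the derived state is '0', and for the remaining characters it is '1'.
C1 (derived state '0') is shared by Alpha, Eta, and Zeta — a synapomorphy uniting that clade.
C2: derived state '1' in Alpha and Eta only — synapomorphy for {Alpha, Eta}.
All ingroup taxa share the derived state '0' for C3; it defines the ingroup but does not resolve relationships within it.
C4: derived state '1' in Alpha only — an autapomorphy, so it tells us nothing about relationships among taxa.
C5: derived state '1' in Alpha, Beta, Eta, and Zeta only — synapomorphy for {Alpha, Beta, Eta, Zeta}.
Most parsimonious ingroup topology: ((((Alpha,Eta),Zeta),Beta),Epsilon).
The clade {Alpha, Beta, Eta, Zeta} is supported by C5: its derived state '1' occurs in exactly those taxa and in no other taxon (including the outgroup).

C5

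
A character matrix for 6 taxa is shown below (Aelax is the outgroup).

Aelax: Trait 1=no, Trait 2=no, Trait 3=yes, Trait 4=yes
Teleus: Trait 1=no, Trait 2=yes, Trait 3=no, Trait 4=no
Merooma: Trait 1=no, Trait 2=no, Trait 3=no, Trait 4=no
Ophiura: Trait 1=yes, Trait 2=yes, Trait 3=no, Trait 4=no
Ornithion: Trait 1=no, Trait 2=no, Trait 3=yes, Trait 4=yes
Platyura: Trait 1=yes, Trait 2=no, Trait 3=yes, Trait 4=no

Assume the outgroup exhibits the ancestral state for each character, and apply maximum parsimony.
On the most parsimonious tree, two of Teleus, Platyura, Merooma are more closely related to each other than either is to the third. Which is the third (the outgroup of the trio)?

Character polarity is set by the outgroup: the derived state is whichever differs from the outgroup's state, so for Trait 3, Trait 4 the derived state is 'no', and for the remaining characters it is 'yes'.
Trait 1 (state 'yes') occurs in Ophiura and Platyura but conflicts with the nesting implied by the other characters — most parsimoniously interpreted as homoplasy.
Only Ophiura and Teleus show the derived state 'yes' for Trait 2, supporting them as a clade.
Trait 3 (derived state 'no') is shared by Merooma, Ophiura, and Teleus — a synapomorphy uniting that clade.
Only Merooma, Ophiura, Platyura, and Teleus show the derived state 'no' for Trait 4, supporting them as a clade.
Most parsimonious ingroup topology: ((((Teleus,Ophiura),Merooma),Platyura),Ornithion).
Merooma and Teleus share a more recent common ancestor with each other than either does with Platyura, so Platyura is the least closely related of the three.

Platyura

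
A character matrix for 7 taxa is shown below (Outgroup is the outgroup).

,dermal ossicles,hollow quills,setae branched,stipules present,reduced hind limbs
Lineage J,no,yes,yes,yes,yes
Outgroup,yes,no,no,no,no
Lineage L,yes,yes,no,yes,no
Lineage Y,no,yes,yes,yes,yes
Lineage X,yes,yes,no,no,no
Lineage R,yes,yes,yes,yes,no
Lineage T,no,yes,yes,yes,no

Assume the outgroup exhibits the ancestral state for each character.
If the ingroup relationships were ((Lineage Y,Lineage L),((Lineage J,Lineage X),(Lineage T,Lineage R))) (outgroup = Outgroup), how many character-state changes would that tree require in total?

Map each character onto ((Lineage Y,Lineage L),((Lineage J,Lineage X),(Lineage T,Lineage R))) (rooted by Outgroup) and count the minimum state changes it requires (Fitch parsimony):
dermal ossicles: 3; hollow quills: 1; setae branched: 3; stipules present: 2; reduced hind limbs: 2.
Total tree length = 11.

11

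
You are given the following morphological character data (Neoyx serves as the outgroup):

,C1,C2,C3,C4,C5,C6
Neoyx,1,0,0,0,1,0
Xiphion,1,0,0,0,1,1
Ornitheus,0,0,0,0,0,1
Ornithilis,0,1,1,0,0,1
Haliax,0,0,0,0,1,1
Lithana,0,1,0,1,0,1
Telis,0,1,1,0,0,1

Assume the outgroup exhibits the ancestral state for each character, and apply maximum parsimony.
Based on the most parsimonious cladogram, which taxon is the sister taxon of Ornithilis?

Character polarity is set by the outgroup: the derived state is whichever differs from the outgroup's state, so for C1, C5 the derived state is '0', and for the remaining characters it is '1'.
C1 (derived state '0') is shared by Haliax, Lithana, Ornitheus, Ornithilis, and Telis — a synapomorphy uniting that clade.
Only Lithana, Ornithilis, and Telis show the derived state '1' for C2, supporting them as a clade.
Only Ornithilis and Telis show the derived state '1' for C3, supporting them as a clade.
C4: derived state '1' in Lithana only — an autapomorphy, so it tells us nothing about relationships among taxa.
Only Lithana, Ornitheus, Ornithilis, and Telis show the derived state '0' for C5, supporting them as a clade.
All ingroup taxa share the derived state '1' for C6; it defines the ingroup but does not resolve relationships within it.
Most parsimonious ingroup topology: (Xiphion,((Ornitheus,((Ornithilis,Telis),Lithana)),Haliax)).
Ornithilis and Telis form a cherry on this tree, so they are sister taxa.

Telis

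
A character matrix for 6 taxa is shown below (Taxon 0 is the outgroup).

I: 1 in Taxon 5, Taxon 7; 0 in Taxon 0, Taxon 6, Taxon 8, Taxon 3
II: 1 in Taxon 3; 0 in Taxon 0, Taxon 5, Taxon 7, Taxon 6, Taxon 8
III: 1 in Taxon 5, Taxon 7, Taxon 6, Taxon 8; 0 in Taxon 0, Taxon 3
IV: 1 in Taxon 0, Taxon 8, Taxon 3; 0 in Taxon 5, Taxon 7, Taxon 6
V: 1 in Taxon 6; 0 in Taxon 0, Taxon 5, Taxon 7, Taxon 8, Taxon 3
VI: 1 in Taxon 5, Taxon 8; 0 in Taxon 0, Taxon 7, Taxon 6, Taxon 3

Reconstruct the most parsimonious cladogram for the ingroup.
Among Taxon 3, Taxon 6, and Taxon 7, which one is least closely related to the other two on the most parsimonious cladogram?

Taxon 3

Character polarity is set by the outgroup: the derived state is whichever differs from the outgroup's state, so for IV the derived state is '0', and for the remaining characters it is '1'.
I (derived state '1') is shared by Taxon 5 and Taxon 7 — a synapomorphy uniting that clade.
II (derived state '1') is unique to Taxon 3 (autapomorphy; uninformative for grouping).
III: derived state '1' in Taxon 5, Taxon 6, Taxon 7, and Taxon 8 only — synapomorphy for {Taxon 5, Taxon 6, Taxon 7, Taxon 8}.
Only Taxon 5, Taxon 6, and Taxon 7 show the derived state '0' for IV, supporting them as a clade.
V (derived state '1') is unique to Taxon 6 (autapomorphy; uninformative for grouping).
VI (state '1') occurs in Taxon 5 and Taxon 8 but conflicts with the nesting implied by the other characters — most parsimoniously interpreted as homoplasy.
Most parsimonious ingroup topology: ((((Taxon 5,Taxon 7),Taxon 6),Taxon 8),Taxon 3).
Taxon 6 and Taxon 7 share a more recent common ancestor with each other than either does with Taxon 3, so Taxon 3 is the least closely related of the three.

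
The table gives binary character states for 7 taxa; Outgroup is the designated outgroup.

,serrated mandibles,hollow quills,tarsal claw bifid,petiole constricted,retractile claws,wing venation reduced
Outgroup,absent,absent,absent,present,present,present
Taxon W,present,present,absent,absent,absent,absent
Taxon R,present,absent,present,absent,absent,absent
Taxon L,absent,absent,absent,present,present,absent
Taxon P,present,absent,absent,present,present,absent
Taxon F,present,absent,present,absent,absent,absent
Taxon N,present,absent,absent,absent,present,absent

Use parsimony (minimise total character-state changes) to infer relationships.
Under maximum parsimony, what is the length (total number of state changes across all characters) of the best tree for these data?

6

Character polarity is set by the outgroup: the derived state is whichever differs from the outgroup's state, so for petiole constricted, retractile claws, wing venation reduced the derived state is 'absent', and for the remaining characters it is 'present'.
Only Taxon F, Taxon N, Taxon P, Taxon R, and Taxon W show the derived state 'present' for serrated mandibles, supporting them as a clade.
hollow quills (derived state 'present') is unique to Taxon W (autapomorphy; uninformative for grouping).
tarsal claw bifid: derived state 'present' in Taxon F and Taxon R only — synapomorphy for {Taxon F, Taxon R}.
Only Taxon F, Taxon N, Taxon R, and Taxon W show the derived state 'absent' for petiole constricted, supporting them as a clade.
Only Taxon F, Taxon R, and Taxon W show the derived state 'absent' for retractile claws, supporting them as a clade.
wing venation reduced (derived state 'absent') is shared by all ingroup taxa — unites the whole ingroup.
Most parsimonious ingroup topology: ((((Taxon W,(Taxon R,Taxon F)),Taxon N),Taxon P),Taxon L).
Changes per character on this tree: serrated mandibles: 1; hollow quills: 1; tarsal claw bifid: 1; petiole constricted: 1; retractile claws: 1; wing venation reduced: 1.
Total = 6.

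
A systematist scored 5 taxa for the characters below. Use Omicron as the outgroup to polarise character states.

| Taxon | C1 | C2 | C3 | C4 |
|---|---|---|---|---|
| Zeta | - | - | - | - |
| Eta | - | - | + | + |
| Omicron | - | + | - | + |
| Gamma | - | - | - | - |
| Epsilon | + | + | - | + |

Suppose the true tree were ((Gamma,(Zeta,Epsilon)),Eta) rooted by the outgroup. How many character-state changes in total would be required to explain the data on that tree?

6

Map each character onto ((Gamma,(Zeta,Epsilon)),Eta) (rooted by Omicron) and count the minimum state changes it requires (Fitch parsimony):
C1: 1; C2: 2; C3: 1; C4: 2.
Total tree length = 6.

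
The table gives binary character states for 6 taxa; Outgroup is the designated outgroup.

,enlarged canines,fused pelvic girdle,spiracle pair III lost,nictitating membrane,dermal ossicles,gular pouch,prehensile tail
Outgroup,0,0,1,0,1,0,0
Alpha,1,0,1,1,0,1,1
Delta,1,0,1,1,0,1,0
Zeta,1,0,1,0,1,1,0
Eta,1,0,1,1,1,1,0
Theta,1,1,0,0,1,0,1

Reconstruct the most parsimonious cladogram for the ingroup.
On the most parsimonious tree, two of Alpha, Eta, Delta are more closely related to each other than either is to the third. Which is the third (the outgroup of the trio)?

Eta

Character polarity is set by the outgroup: the derived state is whichever differs from the outgroup's state, so for spiracle pair III lost, dermal ossicles the derived state is '0', and for the remaining characters it is '1'.
All ingroup taxa share the derived state '1' for enlarged canines; it defines the ingroup but does not resolve relationships within it.
fused pelvic girdle: derived state '1' in Theta only — an autapomorphy, so it tells us nothing about relationships among taxa.
spiracle pair III lost: derived state '0' in Theta only — an autapomorphy, so it tells us nothing about relationships among taxa.
Only Alpha, Delta, and Eta show the derived state '1' for nictitating membrane, supporting them as a clade.
dermal ossicles: derived state '0' in Alpha and Delta only — synapomorphy for {Alpha, Delta}.
Only Alpha, Delta, Eta, and Zeta show the derived state '1' for gular pouch, supporting them as a clade.
prehensile tail (state '1') occurs in Alpha and Theta but conflicts with the nesting implied by the other characters — most parsimoniously interpreted as homoplasy.
Most parsimonious ingroup topology: ((((Alpha,Delta),Eta),Zeta),Theta).
Delta and Alpha share a more recent common ancestor with each other than either does with Eta, so Eta is the least closely related of the three.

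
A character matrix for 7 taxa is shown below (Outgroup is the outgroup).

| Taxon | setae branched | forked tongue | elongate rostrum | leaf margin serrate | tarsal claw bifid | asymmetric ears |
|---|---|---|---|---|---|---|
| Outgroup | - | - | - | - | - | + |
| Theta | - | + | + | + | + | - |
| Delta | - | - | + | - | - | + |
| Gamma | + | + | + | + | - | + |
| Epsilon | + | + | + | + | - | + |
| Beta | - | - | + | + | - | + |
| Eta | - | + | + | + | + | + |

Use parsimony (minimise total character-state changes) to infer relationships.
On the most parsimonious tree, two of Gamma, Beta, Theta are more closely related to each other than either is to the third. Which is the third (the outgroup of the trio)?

Character polarity is set by the outgroup: the derived state is whichever differs from the outgroup's state, so for asymmetric ears the derived state is '-', and for the remaining characters it is '+'.
Only Epsilon and Gamma show the derived state '+' for setae branched, supporting them as a clade.
Only Epsilon, Eta, Gamma, and Theta show the derived state '+' for forked tongue, supporting them as a clade.
elongate rostrum (derived state '+') is shared by all ingroup taxa — unites the whole ingroup.
Only Beta, Epsilon, Eta, Gamma, and Theta show the derived state '+' for leaf margin serrate, supporting them as a clade.
tarsal claw bifid (derived state '+') is shared by Eta and Theta — a synapomorphy uniting that clade.
asymmetric ears (derived state '-') is unique to Theta (autapomorphy; uninformative for grouping).
Most parsimonious ingroup topology: ((((Theta,Eta),(Gamma,Epsilon)),Beta),Delta).
Theta and Gamma share a more recent common ancestor with each other than either does with Beta, so Beta is the least closely related of the three.

Beta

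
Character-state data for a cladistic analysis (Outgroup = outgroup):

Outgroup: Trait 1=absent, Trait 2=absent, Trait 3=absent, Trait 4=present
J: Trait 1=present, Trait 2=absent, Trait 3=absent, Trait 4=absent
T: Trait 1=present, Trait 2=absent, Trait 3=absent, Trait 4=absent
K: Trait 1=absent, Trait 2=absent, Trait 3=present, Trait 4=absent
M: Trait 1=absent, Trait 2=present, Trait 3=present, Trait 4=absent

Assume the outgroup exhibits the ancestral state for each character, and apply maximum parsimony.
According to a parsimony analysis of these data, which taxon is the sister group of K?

M

Character polarity is set by the outgroup: the derived state is whichever differs from the outgroup's state, so for Trait 4 the derived state is 'absent', and for the remaining characters it is 'present'.
Trait 1 (derived state 'present') is shared by J and T — a synapomorphy uniting that clade.
Trait 2 (derived state 'present') is unique to M (autapomorphy; uninformative for grouping).
Only K and M show the derived state 'present' for Trait 3, supporting them as a clade.
Trait 4 (derived state 'absent') is shared by all ingroup taxa — unites the whole ingroup.
Most parsimonious ingroup topology: ((J,T),(K,M)).
K and M form a cherry on this tree, so they are sister taxa.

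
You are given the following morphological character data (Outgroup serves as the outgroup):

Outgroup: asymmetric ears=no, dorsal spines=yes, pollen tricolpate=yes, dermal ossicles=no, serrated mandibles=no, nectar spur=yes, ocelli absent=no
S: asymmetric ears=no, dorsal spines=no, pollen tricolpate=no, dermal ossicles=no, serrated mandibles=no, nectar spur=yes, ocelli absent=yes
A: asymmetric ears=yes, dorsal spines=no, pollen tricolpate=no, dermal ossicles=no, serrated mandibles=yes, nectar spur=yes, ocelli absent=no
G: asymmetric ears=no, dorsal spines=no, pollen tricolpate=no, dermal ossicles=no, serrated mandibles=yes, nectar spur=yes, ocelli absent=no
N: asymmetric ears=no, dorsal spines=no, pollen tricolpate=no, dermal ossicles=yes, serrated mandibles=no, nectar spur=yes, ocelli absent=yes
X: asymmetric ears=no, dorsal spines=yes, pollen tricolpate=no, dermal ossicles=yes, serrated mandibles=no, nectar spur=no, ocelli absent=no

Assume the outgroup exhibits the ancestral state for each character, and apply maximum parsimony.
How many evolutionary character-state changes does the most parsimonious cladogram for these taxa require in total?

Character polarity is set by the outgroup: the derived state is whichever differs from the outgroup's state, so for dorsal spines, pollen tricolpate, nectar spur the derived state is 'no', and for the remaining characters it is 'yes'.
asymmetric ears (derived state 'yes') is unique to A (autapomorphy; uninformative for grouping).
dorsal spines: derived state 'no' in A, G, N, and S only — synapomorphy for {A, G, N, S}.
pollen tricolpate (derived state 'no') is shared by all ingroup taxa — unites the whole ingroup.
dermal ossicles (state 'yes') occurs in N and X but conflicts with the nesting implied by the other characters — most parsimoniously interpreted as homoplasy.
Only A and G show the derived state 'yes' for serrated mandibles, supporting them as a clade.
nectar spur: derived state 'no' in X only — an autapomorphy, so it tells us nothing about relationships among taxa.
ocelli absent (derived state 'yes') is shared by N and S — a synapomorphy uniting that clade.
Most parsimonious ingroup topology: (((S,N),(A,G)),X).
Changes per character on this tree: asymmetric ears: 1; dorsal spines: 1; pollen tricolpate: 1; dermal ossicles: 2; serrated mandibles: 1; nectar spur: 1; ocelli absent: 1.
Total = 8.

8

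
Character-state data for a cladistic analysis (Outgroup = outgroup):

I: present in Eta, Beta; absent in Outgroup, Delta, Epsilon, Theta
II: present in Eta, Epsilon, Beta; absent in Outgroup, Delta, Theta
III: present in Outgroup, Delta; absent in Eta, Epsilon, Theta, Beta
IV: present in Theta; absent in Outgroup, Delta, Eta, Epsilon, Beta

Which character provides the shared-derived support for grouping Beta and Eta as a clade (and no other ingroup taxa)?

I

Character polarity is set by the outgroup: the derived state is whichever differs from the outgroup's state, so for III the derived state is 'absent', and for the remaining characters it is 'present'.
I: derived state 'present' in Beta and Eta only — synapomorphy for {Beta, Eta}.
II (derived state 'present') is shared by Beta, Epsilon, and Eta — a synapomorphy uniting that clade.
Only Beta, Epsilon, Eta, and Theta show the derived state 'absent' for III, supporting them as a clade.
IV: derived state 'present' in Theta only — an autapomorphy, so it tells us nothing about relationships among taxa.
Most parsimonious ingroup topology: (Delta,(((Eta,Beta),Epsilon),Theta)).
The clade {Beta, Eta} is supported by I: its derived state 'present' occurs in exactly those taxa and in no other taxon (including the outgroup).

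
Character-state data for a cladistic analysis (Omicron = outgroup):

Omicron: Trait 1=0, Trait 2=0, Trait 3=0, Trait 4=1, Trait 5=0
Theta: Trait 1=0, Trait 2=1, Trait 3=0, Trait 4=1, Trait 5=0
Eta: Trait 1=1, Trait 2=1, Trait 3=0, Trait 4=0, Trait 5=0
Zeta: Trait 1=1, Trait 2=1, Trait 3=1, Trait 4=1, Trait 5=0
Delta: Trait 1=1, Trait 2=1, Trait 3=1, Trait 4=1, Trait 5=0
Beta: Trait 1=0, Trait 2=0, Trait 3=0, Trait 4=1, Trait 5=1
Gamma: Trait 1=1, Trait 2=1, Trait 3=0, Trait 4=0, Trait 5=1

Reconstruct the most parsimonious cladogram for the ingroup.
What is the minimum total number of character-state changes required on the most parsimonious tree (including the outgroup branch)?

6

Character polarity is set by the outgroup: the derived state is whichever differs from the outgroup's state, so for Trait 4 the derived state is '0', and for the remaining characters it is '1'.
Trait 1: derived state '1' in Delta, Eta, Gamma, and Zeta only — synapomorphy for {Delta, Eta, Gamma, Zeta}.
Trait 2: derived state '1' in Delta, Eta, Gamma, Theta, and Zeta only — synapomorphy for {Delta, Eta, Gamma, Theta, Zeta}.
Trait 3 (derived state '1') is shared by Delta and Zeta — a synapomorphy uniting that clade.
Only Eta and Gamma show the derived state '0' for Trait 4, supporting them as a clade.
Trait 5 groups Beta and Gamma, which is incompatible with the clades supported by the remaining characters; treating it as convergent (homoplasy) costs fewer steps than any alternative tree.
Most parsimonious ingroup topology: ((Theta,((Eta,Gamma),(Zeta,Delta))),Beta).
Changes per character on this tree: Trait 1: 1; Trait 2: 1; Trait 3: 1; Trait 4: 1; Trait 5: 2.
Total = 6.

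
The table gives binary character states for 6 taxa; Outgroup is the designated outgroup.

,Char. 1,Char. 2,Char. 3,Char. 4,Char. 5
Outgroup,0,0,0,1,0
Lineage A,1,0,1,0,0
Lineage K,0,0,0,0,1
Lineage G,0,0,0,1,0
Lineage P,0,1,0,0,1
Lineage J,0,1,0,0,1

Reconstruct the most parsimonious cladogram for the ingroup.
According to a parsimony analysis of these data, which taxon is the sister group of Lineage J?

Character polarity is set by the outgroup: the derived state is whichever differs from the outgroup's state, so for Char. 4 the derived state is '0', and for the remaining characters it is '1'.
Char. 1 (derived state '1') is unique to Lineage A (autapomorphy; uninformative for grouping).
Char. 2 (derived state '1') is shared by Lineage J and Lineage P — a synapomorphy uniting that clade.
Char. 3 (derived state '1') is unique to Lineage A (autapomorphy; uninformative for grouping).
Char. 4 (derived state '0') is shared by Lineage A, Lineage J, Lineage K, and Lineage P — a synapomorphy uniting that clade.
Char. 5 (derived state '1') is shared by Lineage J, Lineage K, and Lineage P — a synapomorphy uniting that clade.
Most parsimonious ingroup topology: ((Lineage A,(Lineage K,(Lineage P,Lineage J))),Lineage G).
Lineage J and Lineage P form a cherry on this tree, so they are sister taxa.

Lineage P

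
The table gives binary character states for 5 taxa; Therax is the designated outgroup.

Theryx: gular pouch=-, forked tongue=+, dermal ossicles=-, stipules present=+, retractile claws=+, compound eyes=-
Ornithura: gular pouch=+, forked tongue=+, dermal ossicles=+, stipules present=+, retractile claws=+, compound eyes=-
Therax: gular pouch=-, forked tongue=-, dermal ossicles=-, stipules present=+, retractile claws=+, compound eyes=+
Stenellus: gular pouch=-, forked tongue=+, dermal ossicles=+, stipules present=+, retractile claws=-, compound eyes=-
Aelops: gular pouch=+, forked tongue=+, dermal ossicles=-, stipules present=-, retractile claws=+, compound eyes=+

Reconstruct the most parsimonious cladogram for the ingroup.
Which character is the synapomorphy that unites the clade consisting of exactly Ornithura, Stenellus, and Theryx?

compound eyes

Character polarity is set by the outgroup: the derived state is whichever differs from the outgroup's state, so for stipules present, retractile claws, compound eyes the derived state is '-', and for the remaining characters it is '+'.
gular pouch (state '+') occurs in Aelops and Ornithura but conflicts with the nesting implied by the other characters — most parsimoniously interpreted as homoplasy.
forked tongue (derived state '+') is shared by all ingroup taxa — unites the whole ingroup.
dermal ossicles: derived state '+' in Ornithura and Stenellus only — synapomorphy for {Ornithura, Stenellus}.
stipules present: derived state '-' in Aelops only — an autapomorphy, so it tells us nothing about relationships among taxa.
retractile claws: derived state '-' in Stenellus only — an autapomorphy, so it tells us nothing about relationships among taxa.
compound eyes (derived state '-') is shared by Ornithura, Stenellus, and Theryx — a synapomorphy uniting that clade.
Most parsimonious ingroup topology: (((Stenellus,Ornithura),Theryx),Aelops).
The clade {Ornithura, Stenellus, Theryx} is supported by compound eyes: its derived state '-' occurs in exactly those taxa and in no other taxon (including the outgroup).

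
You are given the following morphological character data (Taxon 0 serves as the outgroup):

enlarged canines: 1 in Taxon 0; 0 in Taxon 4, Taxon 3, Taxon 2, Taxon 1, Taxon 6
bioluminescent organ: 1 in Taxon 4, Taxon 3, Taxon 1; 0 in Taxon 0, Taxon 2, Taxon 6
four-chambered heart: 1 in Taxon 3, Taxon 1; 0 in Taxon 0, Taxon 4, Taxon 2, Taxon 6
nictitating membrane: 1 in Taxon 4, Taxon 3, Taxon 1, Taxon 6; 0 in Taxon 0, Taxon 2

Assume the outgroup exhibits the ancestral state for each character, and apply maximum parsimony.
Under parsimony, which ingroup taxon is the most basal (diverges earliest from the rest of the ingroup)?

Character polarity is set by the outgroup: the derived state is whichever differs from the outgroup's state, so for enlarged canines the derived state is '0', and for the remaining characters it is '1'.
enlarged canines (derived state '0') is shared by all ingroup taxa — unites the whole ingroup.
bioluminescent organ: derived state '1' in Taxon 1, Taxon 3, and Taxon 4 only — synapomorphy for {Taxon 1, Taxon 3, Taxon 4}.
four-chambered heart (derived state '1') is shared by Taxon 1 and Taxon 3 — a synapomorphy uniting that clade.
Only Taxon 1, Taxon 3, Taxon 4, and Taxon 6 show the derived state '1' for nictitating membrane, supporting them as a clade.
Most parsimonious ingroup topology: (((Taxon 4,(Taxon 3,Taxon 1)),Taxon 6),Taxon 2).
Taxon 2 is sister to the clade containing all other ingroup taxa, so it is the earliest-diverging (most basal) ingroup lineage.

Taxon 2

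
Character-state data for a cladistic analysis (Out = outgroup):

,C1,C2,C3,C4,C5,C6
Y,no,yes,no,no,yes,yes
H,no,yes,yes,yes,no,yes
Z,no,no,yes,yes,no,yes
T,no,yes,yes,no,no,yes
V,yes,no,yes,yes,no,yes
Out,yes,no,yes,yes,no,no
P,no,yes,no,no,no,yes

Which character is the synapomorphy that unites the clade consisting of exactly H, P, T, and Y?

Character polarity is set by the outgroup: the derived state is whichever differs from the outgroup's state, so for C1, C3, C4 the derived state is 'no', and for the remaining characters it is 'yes'.
C1 (derived state 'no') is shared by H, P, T, Y, and Z — a synapomorphy uniting that clade.
C2 (derived state 'yes') is shared by H, P, T, and Y — a synapomorphy uniting that clade.
Only P and Y show the derived state 'no' for C3, supporting them as a clade.
C4: derived state 'no' in P, T, and Y only — synapomorphy for {P, T, Y}.
C5 (derived state 'yes') is unique to Y (autapomorphy; uninformative for grouping).
All ingroup taxa share the derived state 'yes' for C6; it defines the ingroup but does not resolve relationships within it.
Most parsimonious ingroup topology: ((((T,(Y,P)),H),Z),V).
The clade {H, P, T, Y} is supported by C2: its derived state 'yes' occurs in exactly those taxa and in no other taxon (including the outgroup).

C2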